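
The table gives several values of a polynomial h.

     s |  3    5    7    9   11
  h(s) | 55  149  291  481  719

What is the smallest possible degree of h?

Forward differences of the values at s = 3, 5, 7, 9, 11:
  h  : 55  149  291  481  719
  Δ  : 94  142  190  238
  Δ^2: 48  48  48
  Δ^3: 0  0
  Δ^4: 0
The second differences are constant (48) and nonzero, while all higher differences vanish, so the minimal degree is 2.

2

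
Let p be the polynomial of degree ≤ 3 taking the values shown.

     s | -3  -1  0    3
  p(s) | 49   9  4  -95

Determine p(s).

p(s) = -2s^3 - 3s^2 - 6s + 4

Write p(s) = as^3 + bs^2 + cs + d. Substituting each data point gives a linear system:
  -27a + 9b - 3c + d = 49
  -a + b - c + d = 9
  d = 4
  27a + 9b + 3c + d = -95
Solving the system yields a = -2, b = -3, c = -6, d = 4.
So p(s) = -2s^3 - 3s^2 - 6s + 4.
Check: p(0) = 4. ✓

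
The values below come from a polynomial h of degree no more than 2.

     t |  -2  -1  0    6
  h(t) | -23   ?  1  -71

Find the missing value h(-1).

-8

The 3 known points determine the degree-2 polynomial uniquely.
Write h(t) = at^2 + bt + c. Substituting each data point gives a linear system:
  4a - 2b + c = -23
  c = 1
  36a + 6b + c = -71
Solving the system yields a = -3, b = 6, c = 1.
So h(t) = -3t^2 + 6t + 1.
Then h(-1) = -8.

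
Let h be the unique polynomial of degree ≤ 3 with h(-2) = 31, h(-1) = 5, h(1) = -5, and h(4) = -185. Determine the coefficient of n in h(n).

Write h(n) = an^3 + bn^2 + cn + d. Substituting each data point gives a linear system:
  -8a + 4b - 2c + d = 31
  -a + b - c + d = 5
  a + b + c + d = -5
  64a + 16b + 4c + d = -185
Solving the system yields a = -3, b = 1, c = -2, d = -1.
So h(n) = -3n³ + n² - 2n - 1.
The coefficient of n is -2.

-2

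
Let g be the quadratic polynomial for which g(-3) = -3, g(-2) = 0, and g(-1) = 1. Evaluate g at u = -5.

-15

Forward differences of the values at u = -3, -2, -1:
  g  : -3  0  1
  Δ  : 3  1
  Δ^2: -2
The second differences are constant, confirming degree 2.
Interpolating (Newton forward form) and evaluating at u = -5 gives g(-5) = -15.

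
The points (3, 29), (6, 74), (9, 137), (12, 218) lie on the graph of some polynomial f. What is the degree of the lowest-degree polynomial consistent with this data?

Forward differences of the values at u = 3, 6, 9, 12:
  f  : 29  74  137  218
  Δ  : 45  63  81
  Δ^2: 18  18
  Δ^3: 0
The second differences are constant (18) and nonzero, while all higher differences vanish, so the minimal degree is 2.

2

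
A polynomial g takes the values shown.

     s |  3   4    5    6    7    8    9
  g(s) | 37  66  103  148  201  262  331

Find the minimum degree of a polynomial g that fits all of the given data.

2

Forward differences of the values at s = 3, 4, 5, 6, 7, 8, 9:
  g  : 37  66  103  148  201  262  331
  Δ  : 29  37  45  53  61  69
  Δ^2: 8  8  8  8  8
  Δ^3: 0  0  0  0
  Δ^4: 0  0  0
  Δ^5: 0  0
  Δ^6: 0
The second differences are constant (8) and nonzero, while all higher differences vanish, so the minimal degree is 2.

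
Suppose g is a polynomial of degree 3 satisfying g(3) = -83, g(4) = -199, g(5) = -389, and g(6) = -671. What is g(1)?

Using the Lagrange interpolation formula with nodes 3, 4, 5, 6:
  L_0(s) = (s - 4)(s - 5)(s - 6) / -6
  L_1(s) = (s - 3)(s - 5)(s - 6) / 2
  L_2(s) = (s - 3)(s - 4)(s - 6) / -2
  L_3(s) = (s - 3)(s - 4)(s - 5) / 6
Then g(s) = -83·L_0(s) - 199·L_1(s) - 389·L_2(s) - 671·L_3(s).
Expanding and collecting terms gives g(s) = -3s³ - s² + 2s + 1.
Evaluating at s = 1: g(1) = -1.

-1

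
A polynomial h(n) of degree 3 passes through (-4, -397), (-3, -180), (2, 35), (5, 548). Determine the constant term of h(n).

Write h(n) = an^3 + bn^2 + cn + d. Substituting each data point gives a linear system:
  -64a + 16b - 4c + d = -397
  -27a + 9b - 3c + d = -180
  8a + 4b + 2c + d = 35
  125a + 25b + 5c + d = 548
Solving the system yields a = 5, b = -4, c = 4, d = 3.
So h(n) = 5n³ - 4n² + 4n + 3.
The constant term is 3.

3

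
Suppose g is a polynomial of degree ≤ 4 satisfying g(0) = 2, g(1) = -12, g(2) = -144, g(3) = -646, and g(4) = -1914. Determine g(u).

Write g(u) = au^4 + bu^3 + cu^2 + du + e. Substituting each data point gives a linear system:
  e = 2
  a + b + c + d + e = -12
  16a + 8b + 4c + 2d + e = -144
  81a + 27b + 9c + 3d + e = -646
  256a + 64b + 16c + 4d + e = -1914
Solving the system yields a = -6, b = -6, c = 1, d = -3, e = 2.
So g(u) = -6u⁴ - 6u³ + u² - 3u + 2.
Check: g(3) = -646. ✓

g(u) = -6u^4 - 6u^3 + u^2 - 3u + 2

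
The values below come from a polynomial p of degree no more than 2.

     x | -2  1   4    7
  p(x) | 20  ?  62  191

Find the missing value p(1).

The 3 known points determine the degree-2 polynomial uniquely.
Write p(x) = ax^2 + bx + c. Substituting each data point gives a linear system:
  4a - 2b + c = 20
  16a + 4b + c = 62
  49a + 7b + c = 191
Solving the system yields a = 4, b = -1, c = 2.
So p(x) = 4x^2 - x + 2.
Then p(1) = 5.

5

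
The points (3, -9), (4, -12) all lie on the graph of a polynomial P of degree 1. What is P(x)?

Write P(x) = ax + b. Substituting each data point gives a linear system:
  3a + b = -9
  4a + b = -12
Solving the system yields a = -3, b = 0.
So P(x) = -3x.
Check: P(4) = -12. ✓

P(x) = -3x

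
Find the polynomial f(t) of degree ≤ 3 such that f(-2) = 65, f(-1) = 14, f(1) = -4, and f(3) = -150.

Write f(t) = at^3 + bt^2 + ct + d. Substituting each data point gives a linear system:
  -8a + 4b - 2c + d = 65
  -a + b - c + d = 14
  a + b + c + d = -4
  27a + 9b + 3c + d = -150
Solving the system yields a = -6, b = 2, c = -3, d = 3.
So f(t) = -6t³ + 2t² - 3t + 3.
Check: f(-1) = 14. ✓

f(t) = -6t^3 + 2t^2 - 3t + 3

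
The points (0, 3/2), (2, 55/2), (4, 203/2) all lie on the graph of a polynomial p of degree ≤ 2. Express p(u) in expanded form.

p(u) = 6u^2 + u + 3/2

Using the Lagrange interpolation formula with nodes 0, 2, 4:
  L_0(u) = (u - 2)(u - 4) / 8
  L_1(u) = u(u - 4) / -4
  L_2(u) = u(u - 2) / 8
Then p(u) = 3/2·L_0(u) + 55/2·L_1(u) + 203/2·L_2(u).
Expanding and collecting terms gives p(u) = 6u^2 + u + 3/2.
Check: p(0) = 3/2. ✓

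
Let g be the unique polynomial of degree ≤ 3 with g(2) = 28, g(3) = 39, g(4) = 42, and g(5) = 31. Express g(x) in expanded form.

Write g(x) = ax^3 + bx^2 + cx + d. Substituting each data point gives a linear system:
  8a + 4b + 2c + d = 28
  27a + 9b + 3c + d = 39
  64a + 16b + 4c + d = 42
  125a + 25b + 5c + d = 31
Solving the system yields a = -1, b = 5, c = 5, d = 6.
So g(x) = -x^3 + 5x^2 + 5x + 6.
Check: g(5) = 31. ✓

g(x) = -x^3 + 5x^2 + 5x + 6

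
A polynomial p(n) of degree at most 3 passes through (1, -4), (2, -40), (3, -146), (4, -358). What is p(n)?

Using the Lagrange interpolation formula with nodes 1, 2, 3, 4:
  L_0(n) = (n - 2)(n - 3)(n - 4) / -6
  L_1(n) = (n - 1)(n - 3)(n - 4) / 2
  L_2(n) = (n - 1)(n - 2)(n - 4) / -2
  L_3(n) = (n - 1)(n - 2)(n - 3) / 6
Then p(n) = -4·L_0(n) - 40·L_1(n) - 146·L_2(n) - 358·L_3(n).
Expanding and collecting terms gives p(n) = -6n^3 + n^2 + 3n - 2.
Check: p(2) = -40. ✓

p(n) = -6n^3 + n^2 + 3n - 2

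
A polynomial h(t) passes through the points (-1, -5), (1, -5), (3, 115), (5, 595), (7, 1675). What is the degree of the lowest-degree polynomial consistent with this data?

Forward differences of the values at t = -1, 1, 3, 5, 7:
  h  : -5  -5  115  595  1675
  Δ  : 0  120  480  1080
  Δ^2: 120  360  600
  Δ^3: 240  240
  Δ^4: 0
The third differences are constant (240) and nonzero, while all higher differences vanish, so the minimal degree is 3.

3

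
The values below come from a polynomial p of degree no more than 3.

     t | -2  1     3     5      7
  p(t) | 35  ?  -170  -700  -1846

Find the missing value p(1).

The 4 known points determine the degree-3 polynomial uniquely.
Write p(t) = at^3 + bt^2 + ct + d. Substituting each data point gives a linear system:
  -8a + 4b - 2c + d = 35
  27a + 9b + 3c + d = -170
  125a + 25b + 5c + d = -700
  343a + 49b + 7c + d = -1846
Solving the system yields a = -5, b = -2, c = -4, d = -5.
So p(t) = -5t³ - 2t² - 4t - 5.
Then p(1) = -16.

-16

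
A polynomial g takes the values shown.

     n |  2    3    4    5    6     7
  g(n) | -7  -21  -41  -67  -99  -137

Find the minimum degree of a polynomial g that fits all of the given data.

2

Forward differences of the values at n = 2, 3, 4, 5, 6, 7:
  g  : -7  -21  -41  -67  -99  -137
  Δ  : -14  -20  -26  -32  -38
  Δ^2: -6  -6  -6  -6
  Δ^3: 0  0  0
  Δ^4: 0  0
  Δ^5: 0
The second differences are constant (-6) and nonzero, while all higher differences vanish, so the minimal degree is 2.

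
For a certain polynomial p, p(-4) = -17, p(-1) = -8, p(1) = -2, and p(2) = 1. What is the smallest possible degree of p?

Divided differences on the nodes -4, -1, 1, 2:
  order 0: -17  -8  -2  1
  order 1: 3  3  3
  order 2: 0  0
  order 3: 0
The order-1 divided differences are all 3 (nonzero) and every higher order vanishes, so the data lies on a polynomial of degree exactly 1.

1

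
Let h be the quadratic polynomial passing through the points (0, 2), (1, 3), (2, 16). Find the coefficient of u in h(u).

Write h(u) = au^2 + bu + c. Substituting each data point gives a linear system:
  c = 2
  a + b + c = 3
  4a + 2b + c = 16
Solving the system yields a = 6, b = -5, c = 2.
So h(u) = 6u² - 5u + 2.
The coefficient of u is -5.

-5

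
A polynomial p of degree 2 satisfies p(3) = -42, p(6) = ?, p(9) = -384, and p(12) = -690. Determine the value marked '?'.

-168

On equispaced nodes a degree-2 polynomial has vanishing third forward difference, so
  - p(3) + 3·p(6) - 3·p(9) + p(12) = 0.
Substituting the known values and solving for p(6):
  3·p(6) = -504
  p(6) = -168.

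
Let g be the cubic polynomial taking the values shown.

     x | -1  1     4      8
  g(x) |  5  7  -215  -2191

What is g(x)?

g(x) = -5x^3 + 5x^2 + 6x + 1

Using the Lagrange interpolation formula with nodes -1, 1, 4, 8:
  L_0(x) = (x - 1)(x - 4)(x - 8) / -90
  L_1(x) = (x + 1)(x - 4)(x - 8) / 42
  L_2(x) = (x + 1)(x - 1)(x - 8) / -60
  L_3(x) = (x + 1)(x - 1)(x - 4) / 252
Then g(x) = 5·L_0(x) + 7·L_1(x) - 215·L_2(x) - 2191·L_3(x).
Expanding and collecting terms gives g(x) = -5x^3 + 5x^2 + 6x + 1.
Check: g(-1) = 5. ✓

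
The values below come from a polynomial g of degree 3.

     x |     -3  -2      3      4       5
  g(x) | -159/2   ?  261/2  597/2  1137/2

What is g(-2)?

The 4 known points determine the degree-3 polynomial uniquely.
Write g(x) = ax^3 + bx^2 + cx + d. Substituting each data point gives a linear system:
  -27a + 9b - 3c + d = -159/2
  27a + 9b + 3c + d = 261/2
  64a + 16b + 4c + d = 597/2
  125a + 25b + 5c + d = 1137/2
Solving the system yields a = 4, b = 3, c = -1, d = -3/2.
So g(x) = 4x^3 + 3x^2 - x - 3/2.
Then g(-2) = -39/2.

-39/2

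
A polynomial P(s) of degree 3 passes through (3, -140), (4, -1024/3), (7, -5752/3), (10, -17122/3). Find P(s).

P(s) = -6s^3 + 3s^2 - (1/3)s - 4

Write P(s) = as^3 + bs^2 + cs + d. Substituting each data point gives a linear system:
  27a + 9b + 3c + d = -140
  64a + 16b + 4c + d = -1024/3
  343a + 49b + 7c + d = -5752/3
  1000a + 100b + 10c + d = -17122/3
Solving the system yields a = -6, b = 3, c = -1/3, d = -4.
So P(s) = -6s³ + 3s² - (1/3)s - 4.
Check: P(4) = -1024/3. ✓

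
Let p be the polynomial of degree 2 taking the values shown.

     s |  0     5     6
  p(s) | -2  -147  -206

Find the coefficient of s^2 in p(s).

Write p(s) = as^2 + bs + c. Substituting each data point gives a linear system:
  c = -2
  25a + 5b + c = -147
  36a + 6b + c = -206
Solving the system yields a = -5, b = -4, c = -2.
So p(s) = -5s^2 - 4s - 2.
The leading coefficient is -5.

-5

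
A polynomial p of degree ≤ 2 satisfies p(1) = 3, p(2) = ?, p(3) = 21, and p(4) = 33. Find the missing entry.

11

On equispaced nodes a degree-2 polynomial has vanishing third forward difference, so
  - p(1) + 3·p(2) - 3·p(3) + p(4) = 0.
Substituting the known values and solving for p(2):
  3·p(2) = 33
  p(2) = 11.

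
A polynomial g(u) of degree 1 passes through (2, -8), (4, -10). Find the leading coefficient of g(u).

Write g(u) = au + b. Substituting each data point gives a linear system:
  2a + b = -8
  4a + b = -10
Solving the system yields a = -1, b = -6.
So g(u) = -u - 6.
The leading coefficient is -1.

-1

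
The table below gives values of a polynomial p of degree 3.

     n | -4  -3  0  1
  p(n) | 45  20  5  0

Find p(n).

p(n) = -n^3 - 2n^2 - 2n + 5

Write p(n) = an^3 + bn^2 + cn + d. Substituting each data point gives a linear system:
  -64a + 16b - 4c + d = 45
  -27a + 9b - 3c + d = 20
  d = 5
  a + b + c + d = 0
Solving the system yields a = -1, b = -2, c = -2, d = 5.
So p(n) = -n^3 - 2n^2 - 2n + 5.
Check: p(1) = 0. ✓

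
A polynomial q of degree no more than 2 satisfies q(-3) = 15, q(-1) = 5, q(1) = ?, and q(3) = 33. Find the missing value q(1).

11

The 3 known points determine the degree-2 polynomial uniquely.
Write q(n) = an^2 + bn + c. Substituting each data point gives a linear system:
  9a - 3b + c = 15
  a - b + c = 5
  9a + 3b + c = 33
Solving the system yields a = 2, b = 3, c = 6.
So q(n) = 2n^2 + 3n + 6.
Then q(1) = 11.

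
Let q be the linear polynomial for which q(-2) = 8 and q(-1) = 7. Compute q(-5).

Using the Lagrange interpolation formula with nodes -2, -1:
  L_0(t) = (t + 1) / -1
  L_1(t) = (t + 2) / 1
Then q(t) = 8·L_0(t) + 7·L_1(t).
Expanding and collecting terms gives q(t) = -t + 6.
Evaluating at t = -5: q(-5) = 11.

11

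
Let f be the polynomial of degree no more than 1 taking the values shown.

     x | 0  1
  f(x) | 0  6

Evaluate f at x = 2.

Write f(x) = ax + b. Substituting each data point gives a linear system:
  b = 0
  a + b = 6
Solving the system yields a = 6, b = 0.
So f(x) = 6x.
Then f(2) = 12.

12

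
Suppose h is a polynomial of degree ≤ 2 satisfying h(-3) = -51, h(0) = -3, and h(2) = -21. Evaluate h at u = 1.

-7

Using the Lagrange interpolation formula with nodes -3, 0, 2:
  L_0(u) = u(u - 2) / 15
  L_1(u) = (u + 3)(u - 2) / -6
  L_2(u) = (u + 3)u / 10
Then h(u) = -51·L_0(u) - 3·L_1(u) - 21·L_2(u).
Expanding and collecting terms gives h(u) = -5u² + u - 3.
Evaluating at u = 1: h(1) = -7.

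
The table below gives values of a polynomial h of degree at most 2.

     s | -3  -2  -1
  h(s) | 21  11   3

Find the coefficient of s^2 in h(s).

1

Write h(s) = as^2 + bs + c. Substituting each data point gives a linear system:
  9a - 3b + c = 21
  4a - 2b + c = 11
  a - b + c = 3
Solving the system yields a = 1, b = -5, c = -3.
So h(s) = s² - 5s - 3.
The leading coefficient is 1.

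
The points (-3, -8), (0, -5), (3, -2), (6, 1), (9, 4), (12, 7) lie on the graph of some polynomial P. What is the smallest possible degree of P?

1

Forward differences of the values at x = -3, 0, 3, 6, 9, 12:
  P  : -8  -5  -2  1  4  7
  Δ  : 3  3  3  3  3
  Δ^2: 0  0  0  0
  Δ^3: 0  0  0
  Δ^4: 0  0
  Δ^5: 0
The first differences are constant (3) and nonzero, while all higher differences vanish, so the minimal degree is 1.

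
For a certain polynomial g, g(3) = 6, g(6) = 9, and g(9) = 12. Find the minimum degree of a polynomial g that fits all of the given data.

1

Forward differences of the values at n = 3, 6, 9:
  g  : 6  9  12
  Δ  : 3  3
  Δ^2: 0
The first differences are constant (3) and nonzero, while all higher differences vanish, so the minimal degree is 1.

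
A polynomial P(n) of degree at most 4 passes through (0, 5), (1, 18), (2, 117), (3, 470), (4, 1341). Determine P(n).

P(n) = 4n^4 + 4n^3 + 3n^2 + 2n + 5

Using the Lagrange interpolation formula with nodes 0, 1, 2, 3, 4:
  L_0(n) = (n - 1)(n - 2)(n - 3)(n - 4) / 24
  L_1(n) = n(n - 2)(n - 3)(n - 4) / -6
  L_2(n) = n(n - 1)(n - 3)(n - 4) / 4
  L_3(n) = n(n - 1)(n - 2)(n - 4) / -6
  L_4(n) = n(n - 1)(n - 2)(n - 3) / 24
Then P(n) = 5·L_0(n) + 18·L_1(n) + 117·L_2(n) + 470·L_3(n) + 1341·L_4(n).
Expanding and collecting terms gives P(n) = 4n^4 + 4n^3 + 3n^2 + 2n + 5.
Check: P(2) = 117. ✓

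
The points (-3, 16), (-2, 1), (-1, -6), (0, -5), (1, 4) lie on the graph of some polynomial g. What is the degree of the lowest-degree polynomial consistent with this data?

2

Forward differences of the values at x = -3, -2, -1, 0, 1:
  g  : 16  1  -6  -5  4
  Δ  : -15  -7  1  9
  Δ^2: 8  8  8
  Δ^3: 0  0
  Δ^4: 0
The second differences are constant (8) and nonzero, while all higher differences vanish, so the minimal degree is 2.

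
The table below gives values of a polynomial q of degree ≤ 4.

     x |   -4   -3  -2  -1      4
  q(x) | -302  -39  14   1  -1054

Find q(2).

-74

Using the Lagrange interpolation formula with nodes -4, -3, -2, -1, 4:
  L_0(x) = (x + 3)(x + 2)(x + 1)(x - 4) / 48
  L_1(x) = (x + 4)(x + 2)(x + 1)(x - 4) / -14
  L_2(x) = (x + 4)(x + 3)(x + 1)(x - 4) / 12
  L_3(x) = (x + 4)(x + 3)(x + 2)(x - 4) / -30
  L_4(x) = (x + 4)(x + 3)(x + 2)(x + 1) / 1680
Then q(x) = -302·L_0(x) - 39·L_1(x) + 14·L_2(x) + 1·L_3(x) - 1054·L_4(x).
Expanding and collecting terms gives q(x) = -3x^4 - 6x^3 + 6x^2 + 2x - 6.
Evaluating at x = 2: q(2) = -74.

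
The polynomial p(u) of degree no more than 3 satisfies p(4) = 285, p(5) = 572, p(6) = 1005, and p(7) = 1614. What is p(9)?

3480

Using the Lagrange interpolation formula with nodes 4, 5, 6, 7:
  L_0(u) = (u - 5)(u - 6)(u - 7) / -6
  L_1(u) = (u - 4)(u - 6)(u - 7) / 2
  L_2(u) = (u - 4)(u - 5)(u - 7) / -2
  L_3(u) = (u - 4)(u - 5)(u - 6) / 6
Then p(u) = 285·L_0(u) + 572·L_1(u) + 1005·L_2(u) + 1614·L_3(u).
Expanding and collecting terms gives p(u) = 5u^3 - 2u^2 - 3.
Evaluating at u = 9: p(9) = 3480.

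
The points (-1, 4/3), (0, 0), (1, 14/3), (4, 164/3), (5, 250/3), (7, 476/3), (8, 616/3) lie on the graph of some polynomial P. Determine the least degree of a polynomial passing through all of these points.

Divided differences on the nodes -1, 0, 1, 4, 5, 7, 8:
  order 0: 4/3  0  14/3  164/3  250/3  476/3  616/3
  order 1: -4/3  14/3  50/3  86/3  113/3  140/3
  order 2: 3  3  3  3  3
  order 3: 0  0  0  0
  order 4: 0  0  0
  order 5: 0  0
  order 6: 0
The order-2 divided differences are all 3 (nonzero) and every higher order vanishes, so the data lies on a polynomial of degree exactly 2.

2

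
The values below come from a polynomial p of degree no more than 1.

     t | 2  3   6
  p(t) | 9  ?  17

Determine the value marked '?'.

The 2 known points determine the degree-1 polynomial uniquely.
Write p(t) = at + b. Substituting each data point gives a linear system:
  2a + b = 9
  6a + b = 17
Solving the system yields a = 2, b = 5.
So p(t) = 2t + 5.
Then p(3) = 11.

11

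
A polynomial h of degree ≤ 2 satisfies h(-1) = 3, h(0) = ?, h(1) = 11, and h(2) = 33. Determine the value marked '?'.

1

On equispaced nodes a degree-2 polynomial has vanishing third forward difference, so
  - h(-1) + 3·h(0) - 3·h(1) + h(2) = 0.
Substituting the known values and solving for h(0):
  3·h(0) = 3
  h(0) = 1.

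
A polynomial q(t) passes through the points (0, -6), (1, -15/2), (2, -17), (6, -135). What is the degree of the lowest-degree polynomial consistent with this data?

2

Divided differences on the nodes 0, 1, 2, 6:
  order 0: -6  -15/2  -17  -135
  order 1: -3/2  -19/2  -59/2
  order 2: -4  -4
  order 3: 0
The order-2 divided differences are all -4 (nonzero) and every higher order vanishes, so the data lies on a polynomial of degree exactly 2.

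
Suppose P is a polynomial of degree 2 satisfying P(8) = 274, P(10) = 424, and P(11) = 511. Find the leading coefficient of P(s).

4

Write P(s) = as^2 + bs + c. Substituting each data point gives a linear system:
  64a + 8b + c = 274
  100a + 10b + c = 424
  121a + 11b + c = 511
Solving the system yields a = 4, b = 3, c = -6.
So P(s) = 4s^2 + 3s - 6.
The leading coefficient is 4.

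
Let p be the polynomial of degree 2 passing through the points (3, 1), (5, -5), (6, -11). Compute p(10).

-55

Write p(x) = ax^2 + bx + c. Substituting each data point gives a linear system:
  9a + 3b + c = 1
  25a + 5b + c = -5
  36a + 6b + c = -11
Solving the system yields a = -1, b = 5, c = -5.
So p(x) = -x^2 + 5x - 5.
Then p(10) = -55.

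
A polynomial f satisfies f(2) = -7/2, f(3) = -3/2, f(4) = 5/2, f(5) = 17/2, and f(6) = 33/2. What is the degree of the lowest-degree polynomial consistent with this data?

2

Forward differences of the values at n = 2, 3, 4, 5, 6:
  f  : -7/2  -3/2  5/2  17/2  33/2
  Δ  : 2  4  6  8
  Δ^2: 2  2  2
  Δ^3: 0  0
  Δ^4: 0
The second differences are constant (2) and nonzero, while all higher differences vanish, so the minimal degree is 2.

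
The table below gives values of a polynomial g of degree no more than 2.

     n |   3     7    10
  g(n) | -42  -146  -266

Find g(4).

Write g(n) = an^2 + bn + c. Substituting each data point gives a linear system:
  9a + 3b + c = -42
  49a + 7b + c = -146
  100a + 10b + c = -266
Solving the system yields a = -2, b = -6, c = -6.
So g(n) = -2n^2 - 6n - 6.
Then g(4) = -62.

-62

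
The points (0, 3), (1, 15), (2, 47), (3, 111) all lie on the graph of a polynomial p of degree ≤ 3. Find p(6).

Forward differences of the values at n = 0, 1, 2, 3:
  p  : 3  15  47  111
  Δ  : 12  32  64
  Δ^2: 20  32
  Δ^3: 12
The third differences are constant, confirming degree 3.
Interpolating (Newton forward form) and evaluating at n = 6 gives p(6) = 615.

615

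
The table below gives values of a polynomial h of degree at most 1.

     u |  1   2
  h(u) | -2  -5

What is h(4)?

-11

Write h(u) = au + b. Substituting each data point gives a linear system:
  a + b = -2
  2a + b = -5
Solving the system yields a = -3, b = 1.
So h(u) = -3u + 1.
Then h(4) = -11.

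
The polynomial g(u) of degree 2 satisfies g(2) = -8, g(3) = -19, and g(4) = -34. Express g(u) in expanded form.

Write g(u) = au^2 + bu + c. Substituting each data point gives a linear system:
  4a + 2b + c = -8
  9a + 3b + c = -19
  16a + 4b + c = -34
Solving the system yields a = -2, b = -1, c = 2.
So g(u) = -2u^2 - u + 2.
Check: g(4) = -34. ✓

g(u) = -2u^2 - u + 2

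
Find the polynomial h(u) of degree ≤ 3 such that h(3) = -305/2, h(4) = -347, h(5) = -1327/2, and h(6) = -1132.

Write h(u) = au^3 + bu^2 + cu + d. Substituting each data point gives a linear system:
  27a + 9b + 3c + d = -305/2
  64a + 16b + 4c + d = -347
  125a + 25b + 5c + d = -1327/2
  216a + 36b + 6c + d = -1132
Solving the system yields a = -5, b = -1, c = -5/2, d = -1.
So h(u) = -5u^3 - u^2 - (5/2)u - 1.
Check: h(6) = -1132. ✓

h(u) = -5u^3 - u^2 - (5/2)u - 1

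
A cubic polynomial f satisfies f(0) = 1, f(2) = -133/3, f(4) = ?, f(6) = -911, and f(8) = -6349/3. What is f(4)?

-853/3

The 4 known points determine the degree-3 polynomial uniquely.
Write f(u) = au^3 + bu^2 + cu + d. Substituting each data point gives a linear system:
  d = 1
  8a + 4b + 2c + d = -133/3
  216a + 36b + 6c + d = -911
  512a + 64b + 8c + d = -6349/3
Solving the system yields a = -4, b = -1/3, c = -6, d = 1.
So f(u) = -4u^3 - (1/3)u^2 - 6u + 1.
Then f(4) = -853/3.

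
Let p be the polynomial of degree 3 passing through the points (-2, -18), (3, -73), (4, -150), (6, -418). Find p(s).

Using the Lagrange interpolation formula with nodes -2, 3, 4, 6:
  L_0(s) = (s - 3)(s - 4)(s - 6) / -240
  L_1(s) = (s + 2)(s - 4)(s - 6) / 15
  L_2(s) = (s + 2)(s - 3)(s - 6) / -12
  L_3(s) = (s + 2)(s - 3)(s - 4) / 48
Then p(s) = -18·L_0(s) - 73·L_1(s) - 150·L_2(s) - 418·L_3(s).
Expanding and collecting terms gives p(s) = -s^3 - 6s^2 + 2s + 2.
Check: p(6) = -418. ✓

p(s) = -s^3 - 6s^2 + 2s + 2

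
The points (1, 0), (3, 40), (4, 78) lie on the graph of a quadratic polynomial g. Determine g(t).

g(t) = 6t^2 - 4t - 2

Write g(t) = at^2 + bt + c. Substituting each data point gives a linear system:
  a + b + c = 0
  9a + 3b + c = 40
  16a + 4b + c = 78
Solving the system yields a = 6, b = -4, c = -2.
So g(t) = 6t^2 - 4t - 2.
Check: g(3) = 40. ✓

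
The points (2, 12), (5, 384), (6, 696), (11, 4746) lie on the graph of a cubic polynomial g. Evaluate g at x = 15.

Using the Lagrange interpolation formula with nodes 2, 5, 6, 11:
  L_0(x) = (x - 5)(x - 6)(x - 11) / -108
  L_1(x) = (x - 2)(x - 6)(x - 11) / 18
  L_2(x) = (x - 2)(x - 5)(x - 11) / -20
  L_3(x) = (x - 2)(x - 5)(x - 6) / 270
Then g(x) = 12·L_0(x) + 384·L_1(x) + 696·L_2(x) + 4746·L_3(x).
Expanding and collecting terms gives g(x) = 4x³ - 5x² + 3x - 6.
Evaluating at x = 15: g(15) = 12414.

12414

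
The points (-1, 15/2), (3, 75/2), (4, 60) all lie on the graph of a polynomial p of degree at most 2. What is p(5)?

177/2

Using the Lagrange interpolation formula with nodes -1, 3, 4:
  L_0(s) = (s - 3)(s - 4) / 20
  L_1(s) = (s + 1)(s - 4) / -4
  L_2(s) = (s + 1)(s - 3) / 5
Then p(s) = 15/2·L_0(s) + 75/2·L_1(s) + 60·L_2(s).
Expanding and collecting terms gives p(s) = 3s² + (3/2)s + 6.
Evaluating at s = 5: p(5) = 177/2.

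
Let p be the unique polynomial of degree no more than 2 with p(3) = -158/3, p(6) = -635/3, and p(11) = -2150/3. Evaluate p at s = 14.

-3491/3

Write p(s) = as^2 + bs + c. Substituting each data point gives a linear system:
  9a + 3b + c = -158/3
  36a + 6b + c = -635/3
  121a + 11b + c = -2150/3
Solving the system yields a = -6, b = 1, c = -5/3.
So p(s) = -6s^2 + s - 5/3.
Then p(14) = -3491/3.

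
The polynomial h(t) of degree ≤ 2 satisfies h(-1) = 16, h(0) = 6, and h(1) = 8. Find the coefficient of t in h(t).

-4

Write h(t) = at^2 + bt + c. Substituting each data point gives a linear system:
  a - b + c = 16
  c = 6
  a + b + c = 8
Solving the system yields a = 6, b = -4, c = 6.
So h(t) = 6t^2 - 4t + 6.
The coefficient of t is -4.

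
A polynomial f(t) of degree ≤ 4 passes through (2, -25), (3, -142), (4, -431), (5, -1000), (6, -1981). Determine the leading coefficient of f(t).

-1

Write f(t) = at^4 + bt^3 + ct^2 + dt + e. Substituting each data point gives a linear system:
  16a + 8b + 4c + 2d + e = -25
  81a + 27b + 9c + 3d + e = -142
  256a + 64b + 16c + 4d + e = -431
  625a + 125b + 25c + 5d + e = -1000
  1296a + 216b + 36c + 6d + e = -1981
Solving the system yields a = -1, b = -4, c = 5, d = -1, e = 5.
So f(t) = -t⁴ - 4t³ + 5t² - t + 5.
The leading coefficient is -1.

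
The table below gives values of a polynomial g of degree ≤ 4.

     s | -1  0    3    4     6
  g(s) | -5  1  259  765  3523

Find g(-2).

-21

Write g(s) = as^4 + bs^3 + cs^2 + ds + e. Substituting each data point gives a linear system:
  a - b + c - d + e = -5
  e = 1
  81a + 27b + 9c + 3d + e = 259
  256a + 64b + 16c + 4d + e = 765
  1296a + 216b + 36c + 6d + e = 3523
Solving the system yields a = 2, b = 5, c = -4, d = -1, e = 1.
So g(s) = 2s⁴ + 5s³ - 4s² - s + 1.
Then g(-2) = -21.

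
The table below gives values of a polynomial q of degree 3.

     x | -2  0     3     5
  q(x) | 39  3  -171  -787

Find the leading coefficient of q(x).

-6

Write q(x) = ax^3 + bx^2 + cx + d. Substituting each data point gives a linear system:
  -8a + 4b - 2c + d = 39
  d = 3
  27a + 9b + 3c + d = -171
  125a + 25b + 5c + d = -787
Solving the system yields a = -6, b = -2, c = 2, d = 3.
So q(x) = -6x³ - 2x² + 2x + 3.
The leading coefficient is -6.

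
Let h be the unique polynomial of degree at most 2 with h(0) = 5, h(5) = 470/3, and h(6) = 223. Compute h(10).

Write h(n) = an^2 + bn + c. Substituting each data point gives a linear system:
  c = 5
  25a + 5b + c = 470/3
  36a + 6b + c = 223
Solving the system yields a = 6, b = 1/3, c = 5.
So h(n) = 6n² + (1/3)n + 5.
Then h(10) = 1825/3.

1825/3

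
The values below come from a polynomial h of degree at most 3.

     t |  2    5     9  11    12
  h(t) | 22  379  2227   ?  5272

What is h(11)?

4063

The 4 known points determine the degree-3 polynomial uniquely.
Write h(t) = at^3 + bt^2 + ct + d. Substituting each data point gives a linear system:
  8a + 4b + 2c + d = 22
  125a + 25b + 5c + d = 379
  729a + 81b + 9c + d = 2227
  1728a + 144b + 12c + d = 5272
Solving the system yields a = 3, b = 1, c = -5, d = 4.
So h(t) = 3t^3 + t^2 - 5t + 4.
Then h(11) = 4063.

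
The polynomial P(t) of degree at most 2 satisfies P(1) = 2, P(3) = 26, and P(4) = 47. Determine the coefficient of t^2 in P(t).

3

Write P(t) = at^2 + bt + c. Substituting each data point gives a linear system:
  a + b + c = 2
  9a + 3b + c = 26
  16a + 4b + c = 47
Solving the system yields a = 3, b = 0, c = -1.
So P(t) = 3t^2 - 1.
The leading coefficient is 3.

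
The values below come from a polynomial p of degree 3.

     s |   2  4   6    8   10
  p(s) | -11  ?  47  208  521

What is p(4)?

The 4 known points determine the degree-3 polynomial uniquely.
Write p(s) = as^3 + bs^2 + cs + d. Substituting each data point gives a linear system:
  8a + 4b + 2c + d = -11
  216a + 36b + 6c + d = 47
  512a + 64b + 8c + d = 208
  1000a + 100b + 10c + d = 521
Solving the system yields a = 1, b = -5, c = 5/2, d = -4.
So p(s) = s^3 - 5s^2 + (5/2)s - 4.
Then p(4) = -10.

-10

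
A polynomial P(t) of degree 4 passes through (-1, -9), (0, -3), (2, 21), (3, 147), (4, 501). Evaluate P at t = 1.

Using the Lagrange interpolation formula with nodes -1, 0, 2, 3, 4:
  L_0(t) = t(t - 2)(t - 3)(t - 4) / 60
  L_1(t) = (t + 1)(t - 2)(t - 3)(t - 4) / -24
  L_2(t) = (t + 1)t(t - 3)(t - 4) / 12
  L_3(t) = (t + 1)t(t - 2)(t - 4) / -12
  L_4(t) = (t + 1)t(t - 2)(t - 3) / 40
Then P(t) = -9·L_0(t) - 3·L_1(t) + 21·L_2(t) + 147·L_3(t) + 501·L_4(t).
Expanding and collecting terms gives P(t) = 2t⁴ + t³ - 5t² + 2t - 3.
Evaluating at t = 1: P(1) = -3.

-3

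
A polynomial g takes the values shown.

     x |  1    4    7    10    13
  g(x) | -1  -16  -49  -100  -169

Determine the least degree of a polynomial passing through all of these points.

Forward differences of the values at x = 1, 4, 7, 10, 13:
  g  : -1  -16  -49  -100  -169
  Δ  : -15  -33  -51  -69
  Δ^2: -18  -18  -18
  Δ^3: 0  0
  Δ^4: 0
The second differences are constant (-18) and nonzero, while all higher differences vanish, so the minimal degree is 2.

2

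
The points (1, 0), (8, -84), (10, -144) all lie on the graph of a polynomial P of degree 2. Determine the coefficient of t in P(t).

Write P(t) = at^2 + bt + c. Substituting each data point gives a linear system:
  a + b + c = 0
  64a + 8b + c = -84
  100a + 10b + c = -144
Solving the system yields a = -2, b = 6, c = -4.
So P(t) = -2t^2 + 6t - 4.
The coefficient of t is 6.

6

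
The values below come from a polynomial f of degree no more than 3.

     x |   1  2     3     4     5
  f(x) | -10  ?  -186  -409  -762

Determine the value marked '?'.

-63

The 4 known points determine the degree-3 polynomial uniquely.
Write f(x) = ax^3 + bx^2 + cx + d. Substituting each data point gives a linear system:
  a + b + c + d = -10
  27a + 9b + 3c + d = -186
  64a + 16b + 4c + d = -409
  125a + 25b + 5c + d = -762
Solving the system yields a = -5, b = -5, c = -3, d = 3.
So f(x) = -5x^3 - 5x^2 - 3x + 3.
Then f(2) = -63.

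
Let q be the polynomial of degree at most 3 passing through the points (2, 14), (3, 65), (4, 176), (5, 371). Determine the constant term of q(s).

Write q(s) = as^3 + bs^2 + cs + d. Substituting each data point gives a linear system:
  8a + 4b + 2c + d = 14
  27a + 9b + 3c + d = 65
  64a + 16b + 4c + d = 176
  125a + 25b + 5c + d = 371
Solving the system yields a = 4, b = -6, c = 5, d = -4.
So q(s) = 4s^3 - 6s^2 + 5s - 4.
The constant term is -4.

-4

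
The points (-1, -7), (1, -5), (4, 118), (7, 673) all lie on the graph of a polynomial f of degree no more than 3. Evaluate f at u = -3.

-57

Using the Lagrange interpolation formula with nodes -1, 1, 4, 7:
  L_0(u) = (u - 1)(u - 4)(u - 7) / -80
  L_1(u) = (u + 1)(u - 4)(u - 7) / 36
  L_2(u) = (u + 1)(u - 1)(u - 7) / -45
  L_3(u) = (u + 1)(u - 1)(u - 4) / 144
Then f(u) = -7·L_0(u) - 5·L_1(u) + 118·L_2(u) + 673·L_3(u).
Expanding and collecting terms gives f(u) = 2u³ - u - 6.
Evaluating at u = -3: f(-3) = -57.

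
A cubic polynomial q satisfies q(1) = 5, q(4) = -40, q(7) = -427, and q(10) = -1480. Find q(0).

Using the Lagrange interpolation formula with nodes 1, 4, 7, 10:
  L_0(s) = (s - 4)(s - 7)(s - 10) / -162
  L_1(s) = (s - 1)(s - 7)(s - 10) / 54
  L_2(s) = (s - 1)(s - 4)(s - 10) / -54
  L_3(s) = (s - 1)(s - 4)(s - 7) / 162
Then q(s) = 5·L_0(s) - 40·L_1(s) - 427·L_2(s) - 1480·L_3(s).
Expanding and collecting terms gives q(s) = -2s^3 + 5s^2 + 2s.
Evaluating at s = 0: q(0) = 0.

0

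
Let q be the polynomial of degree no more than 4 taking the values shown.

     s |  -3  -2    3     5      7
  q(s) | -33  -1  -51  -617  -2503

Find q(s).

q(s) = -s^4 - s^3 + 4s^2 + 6s + 3

Write q(s) = as^4 + bs^3 + cs^2 + ds + e. Substituting each data point gives a linear system:
  81a - 27b + 9c - 3d + e = -33
  16a - 8b + 4c - 2d + e = -1
  81a + 27b + 9c + 3d + e = -51
  625a + 125b + 25c + 5d + e = -617
  2401a + 343b + 49c + 7d + e = -2503
Solving the system yields a = -1, b = -1, c = 4, d = 6, e = 3.
So q(s) = -s⁴ - s³ + 4s² + 6s + 3.
Check: q(5) = -617. ✓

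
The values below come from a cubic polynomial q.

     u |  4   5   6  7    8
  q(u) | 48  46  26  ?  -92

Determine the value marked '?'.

-18

On equispaced nodes a degree-3 polynomial has vanishing fourth forward difference, so
  q(4) - 4·q(5) + 6·q(6) - 4·q(7) + q(8) = 0.
Substituting the known values and solving for q(7):
  -4·q(7) = 72
  q(7) = -18.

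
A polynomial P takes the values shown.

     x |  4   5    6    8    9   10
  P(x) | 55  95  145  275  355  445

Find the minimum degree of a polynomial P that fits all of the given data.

Divided differences on the nodes 4, 5, 6, 8, 9, 10:
  order 0: 55  95  145  275  355  445
  order 1: 40  50  65  80  90
  order 2: 5  5  5  5
  order 3: 0  0  0
  order 4: 0  0
  order 5: 0
The order-2 divided differences are all 5 (nonzero) and every higher order vanishes, so the data lies on a polynomial of degree exactly 2.

2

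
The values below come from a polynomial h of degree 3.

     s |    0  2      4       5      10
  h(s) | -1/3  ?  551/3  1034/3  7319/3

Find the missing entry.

The 4 known points determine the degree-3 polynomial uniquely.
Write h(s) = as^3 + bs^2 + cs + d. Substituting each data point gives a linear system:
  d = -1/3
  64a + 16b + 4c + d = 551/3
  125a + 25b + 5c + d = 1034/3
  1000a + 100b + 10c + d = 7319/3
Solving the system yields a = 2, b = 5, c = -6, d = -1/3.
So h(s) = 2s^3 + 5s^2 - 6s - 1/3.
Then h(2) = 71/3.

71/3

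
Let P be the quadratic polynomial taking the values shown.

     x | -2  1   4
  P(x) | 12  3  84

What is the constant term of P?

-4

Write P(x) = ax^2 + bx + c. Substituting each data point gives a linear system:
  4a - 2b + c = 12
  a + b + c = 3
  16a + 4b + c = 84
Solving the system yields a = 5, b = 2, c = -4.
So P(x) = 5x^2 + 2x - 4.
The constant term is -4.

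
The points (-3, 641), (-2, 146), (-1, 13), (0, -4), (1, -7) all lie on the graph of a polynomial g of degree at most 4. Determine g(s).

Using the Lagrange interpolation formula with nodes -3, -2, -1, 0, 1:
  L_0(s) = (s + 2)(s + 1)s(s - 1) / 24
  L_1(s) = (s + 3)(s + 1)s(s - 1) / -6
  L_2(s) = (s + 3)(s + 2)s(s - 1) / 4
  L_3(s) = (s + 3)(s + 2)(s + 1)(s - 1) / -6
  L_4(s) = (s + 3)(s + 2)(s + 1)s / 24
Then g(s) = 641·L_0(s) + 146·L_1(s) + 13·L_2(s) - 4·L_3(s) - 7·L_4(s).
Expanding and collecting terms gives g(s) = 6s^4 - 5s^3 + s^2 - 5s - 4.
Check: g(0) = -4. ✓

g(s) = 6s^4 - 5s^3 + s^2 - 5s - 4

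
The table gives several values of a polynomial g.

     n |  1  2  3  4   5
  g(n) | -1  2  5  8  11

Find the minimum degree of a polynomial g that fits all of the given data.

Forward differences of the values at n = 1, 2, 3, 4, 5:
  g  : -1  2  5  8  11
  Δ  : 3  3  3  3
  Δ^2: 0  0  0
  Δ^3: 0  0
  Δ^4: 0
The first differences are constant (3) and nonzero, while all higher differences vanish, so the minimal degree is 1.

1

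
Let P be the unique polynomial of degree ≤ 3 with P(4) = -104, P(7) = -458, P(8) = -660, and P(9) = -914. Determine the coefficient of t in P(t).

Write P(t) = at^3 + bt^2 + ct + d. Substituting each data point gives a linear system:
  64a + 16b + 4c + d = -104
  343a + 49b + 7c + d = -458
  512a + 64b + 8c + d = -660
  729a + 81b + 9c + d = -914
Solving the system yields a = -1, b = -2, c = -3, d = 4.
So P(t) = -t^3 - 2t^2 - 3t + 4.
The coefficient of t is -3.

-3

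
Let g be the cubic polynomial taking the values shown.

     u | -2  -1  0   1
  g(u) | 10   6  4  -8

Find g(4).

-224

Write g(u) = au^3 + bu^2 + cu + d. Substituting each data point gives a linear system:
  -8a + 4b - 2c + d = 10
  -a + b - c + d = 6
  d = 4
  a + b + c + d = -8
Solving the system yields a = -2, b = -5, c = -5, d = 4.
So g(u) = -2u³ - 5u² - 5u + 4.
Then g(4) = -224.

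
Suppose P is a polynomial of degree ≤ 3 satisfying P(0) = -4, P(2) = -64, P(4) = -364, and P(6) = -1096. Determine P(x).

Write P(x) = ax^3 + bx^2 + cx + d. Substituting each data point gives a linear system:
  d = -4
  8a + 4b + 2c + d = -64
  64a + 16b + 4c + d = -364
  216a + 36b + 6c + d = -1096
Solving the system yields a = -4, b = -6, c = -2, d = -4.
So P(x) = -4x³ - 6x² - 2x - 4.
Check: P(4) = -364. ✓

P(x) = -4x^3 - 6x^2 - 2x - 4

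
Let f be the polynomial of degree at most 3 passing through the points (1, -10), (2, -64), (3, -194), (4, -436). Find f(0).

4

Write f(x) = ax^3 + bx^2 + cx + d. Substituting each data point gives a linear system:
  a + b + c + d = -10
  8a + 4b + 2c + d = -64
  27a + 9b + 3c + d = -194
  64a + 16b + 4c + d = -436
Solving the system yields a = -6, b = -2, c = -6, d = 4.
So f(x) = -6x^3 - 2x^2 - 6x + 4.
Then f(0) = 4.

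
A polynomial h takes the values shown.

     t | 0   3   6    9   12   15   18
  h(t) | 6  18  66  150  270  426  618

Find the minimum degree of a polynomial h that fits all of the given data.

2

Forward differences of the values at t = 0, 3, 6, 9, 12, 15, 18:
  h  : 6  18  66  150  270  426  618
  Δ  : 12  48  84  120  156  192
  Δ^2: 36  36  36  36  36
  Δ^3: 0  0  0  0
  Δ^4: 0  0  0
  Δ^5: 0  0
  Δ^6: 0
The second differences are constant (36) and nonzero, while all higher differences vanish, so the minimal degree is 2.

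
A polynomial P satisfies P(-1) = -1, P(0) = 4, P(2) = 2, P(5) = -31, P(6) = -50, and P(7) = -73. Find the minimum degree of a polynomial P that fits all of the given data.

Divided differences on the nodes -1, 0, 2, 5, 6, 7:
  order 0: -1  4  2  -31  -50  -73
  order 1: 5  -1  -11  -19  -23
  order 2: -2  -2  -2  -2
  order 3: 0  0  0
  order 4: 0  0
  order 5: 0
The order-2 divided differences are all -2 (nonzero) and every higher order vanishes, so the data lies on a polynomial of degree exactly 2.

2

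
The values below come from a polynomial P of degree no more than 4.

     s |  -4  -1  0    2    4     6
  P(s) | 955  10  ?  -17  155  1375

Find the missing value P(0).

The 5 known points determine the degree-4 polynomial uniquely.
Write P(s) = as^4 + bs^3 + cs^2 + ds + e. Substituting each data point gives a linear system:
  256a - 64b + 16c - 4d + e = 955
  a - b + c - d + e = 10
  16a + 8b + 4c + 2d + e = -17
  256a + 64b + 16c + 4d + e = 155
  1296a + 216b + 36c + 6d + e = 1375
Solving the system yields a = 2, b = -6, c = 3, d = -4, e = -5.
So P(s) = 2s⁴ - 6s³ + 3s² - 4s - 5.
Then P(0) = -5.

-5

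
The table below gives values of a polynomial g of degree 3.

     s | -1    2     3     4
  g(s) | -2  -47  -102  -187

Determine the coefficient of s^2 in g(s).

-6

Write g(s) = as^3 + bs^2 + cs + d. Substituting each data point gives a linear system:
  -a + b - c + d = -2
  8a + 4b + 2c + d = -47
  27a + 9b + 3c + d = -102
  64a + 16b + 4c + d = -187
Solving the system yields a = -1, b = -6, c = -6, d = -3.
So g(s) = -s^3 - 6s^2 - 6s - 3.
The coefficient of s^2 is -6.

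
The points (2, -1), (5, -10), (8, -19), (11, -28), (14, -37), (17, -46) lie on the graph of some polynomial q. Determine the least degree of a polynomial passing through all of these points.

Forward differences of the values at n = 2, 5, 8, 11, 14, 17:
  q  : -1  -10  -19  -28  -37  -46
  Δ  : -9  -9  -9  -9  -9
  Δ^2: 0  0  0  0
  Δ^3: 0  0  0
  Δ^4: 0  0
  Δ^5: 0
The first differences are constant (-9) and nonzero, while all higher differences vanish, so the minimal degree is 1.

1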